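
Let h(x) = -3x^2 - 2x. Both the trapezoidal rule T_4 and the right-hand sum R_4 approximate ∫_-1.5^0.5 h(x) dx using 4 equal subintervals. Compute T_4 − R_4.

T_4 = -1.75.
R_4 = -1.25.
T_4 − R_4 = -0.5.

-0.5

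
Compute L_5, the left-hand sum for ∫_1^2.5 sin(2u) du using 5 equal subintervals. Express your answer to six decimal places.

-0.059111

Δu = (2.5 − 1)/5 = 0.3.
Left endpoints: 1, 1.3, 1.6, 1.9, 2.2.
f(1) ≈ 0.909297, f(1.3) ≈ 0.515501, f(1.6) ≈ -0.058374, f(1.9) ≈ -0.611858, f(2.2) ≈ -0.951602.
Sum = Δu · [f(1) + f(1.3) + f(1.6) + f(1.9) + f(2.2)].
Sum ≈ -0.059111.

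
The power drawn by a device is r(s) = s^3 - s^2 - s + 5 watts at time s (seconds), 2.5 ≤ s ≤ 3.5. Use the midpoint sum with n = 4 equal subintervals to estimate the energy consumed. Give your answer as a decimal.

Δs = (3.5 − 2.5)/4 = 0.25.
Midpoints: 2.625, 2.875, 3.125, 3.375.
r(2.625) = 6949/512, r(2.875) = 9023/512, r(3.125) = 11585/512, r(3.375) = 14683/512.
Sum = Δs · [r(2.625) + r(2.875) + r(3.125) + r(3.375)].
Sum = 20.625.

20.625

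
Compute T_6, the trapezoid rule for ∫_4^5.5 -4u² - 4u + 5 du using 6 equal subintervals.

-157.5625

Δu = (5.5 − 4)/6 = 0.25.
f(4) = -75, f(4.25) = -84.25, f(4.5) = -94, f(4.75) = -104.25, f(5) = -115, f(5.25) = -126.25, f(5.5) = -138.
T_6 = (Δu/2)·[f(u_0) + 2f(u_1) + ... + 2f(u_{5}) + f(u_6)].
Sum = -157.5625.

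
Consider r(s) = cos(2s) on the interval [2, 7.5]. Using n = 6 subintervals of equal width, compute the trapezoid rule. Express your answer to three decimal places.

Δs = (7.5 − 2)/6 = 11/12.
r(2) ≈ -0.654, r(35/12) ≈ 0.901, r(23/6) ≈ 0.186, r(4.75) ≈ -0.997, r(17/3) ≈ 0.331, r(79/12) ≈ 0.825, r(7.5) ≈ -0.760.
T_6 = (Δs/2)·[r(s_0) + 2r(s_1) + ... + 2r(s_{5}) + r(s_6)].
Sum ≈ 0.494.

0.494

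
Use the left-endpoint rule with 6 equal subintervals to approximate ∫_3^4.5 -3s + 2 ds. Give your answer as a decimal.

-13.3125

Δs = (4.5 − 3)/6 = 0.25.
Left endpoints: 3, 3.25, 3.5, 3.75, 4, 4.25.
f(3) = -7, f(3.25) = -7.75, f(3.5) = -8.5, f(3.75) = -9.25, f(4) = -10, f(4.25) = -10.75.
Sum = Δs · [f(3) + f(3.25) + f(3.5) + ...].
Sum = -13.3125.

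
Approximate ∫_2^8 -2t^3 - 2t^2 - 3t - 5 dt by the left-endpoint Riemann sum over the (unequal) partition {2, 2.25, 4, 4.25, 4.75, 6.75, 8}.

Subinterval widths: 0.25, 1.75, 0.25, 0.5, 2, 1.25.
Left endpoints: 2, 2.25, 4, 4.25, 4.75, 6.75.
f(2) = -35, f(2.25) = -44.65625, f(4) = -177, f(4.25) = -207.40625, f(4.75) = -278.71875, f(6.75) = -731.46875.
Sum = Σ Δt_i · f(t_i).
Sum = -1706.625.

-1706.625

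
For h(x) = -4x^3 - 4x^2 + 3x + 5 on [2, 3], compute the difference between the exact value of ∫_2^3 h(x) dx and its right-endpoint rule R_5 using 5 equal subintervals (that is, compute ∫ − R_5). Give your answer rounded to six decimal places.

9.526667

Exact integral: ∫_2^3 h(x) dx ≈ -77.83333333.
R_5 = -87.36.
Error ≈ -77.83333333 − (-87.36) ≈ 9.526667.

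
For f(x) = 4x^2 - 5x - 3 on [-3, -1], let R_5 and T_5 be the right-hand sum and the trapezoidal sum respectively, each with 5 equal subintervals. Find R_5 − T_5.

-8.4

R_5 = 40.48.
T_5 = 48.88.
R_5 − T_5 = -8.4.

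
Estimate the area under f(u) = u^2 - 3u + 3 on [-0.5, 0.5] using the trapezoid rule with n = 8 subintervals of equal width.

Δu = (0.5 − (-0.5))/8 = 0.125.
f(-0.5) = 4.75, f(-0.375) = 4.265625, f(-0.25) = 3.8125, f(-0.125) = 3.390625, f(0) = 3, f(0.125) = 2.640625, f(0.25) = 2.3125, f(0.375) = 2.015625, f(0.5) = 1.75.
T_8 = (Δu/2)·[f(u_0) + 2f(u_1) + ... + 2f(u_{7}) + f(u_8)].
Sum = 3.0859375.

3.0859375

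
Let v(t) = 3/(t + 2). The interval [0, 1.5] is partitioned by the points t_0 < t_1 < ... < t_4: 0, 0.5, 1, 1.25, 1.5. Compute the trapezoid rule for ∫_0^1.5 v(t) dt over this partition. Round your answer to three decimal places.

1.688

Subinterval widths: 0.5, 0.5, 0.25, 0.25.
v(0) = 1.5, v(0.5) = 1.2, v(1) = 1, v(1.25) = 12/13, v(1.5) = 6/7.
On each subinterval the trapezoid contributes (Δt_i/2)·[v(t_{i-1}) + v(t_i)].
Sum ≈ 1.688.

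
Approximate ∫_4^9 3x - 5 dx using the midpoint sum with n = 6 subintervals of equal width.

72.5

Δx = (9 − 4)/6 = 5/6.
Midpoints: 53/12, 5.25, 73/12, 83/12, 7.75, 103/12.
f(53/12) = 8.25, f(5.25) = 10.75, f(73/12) = 13.25, f(83/12) = 15.75, f(7.75) = 18.25, f(103/12) = 20.75.
Sum = Δx · [f(53/12) + f(5.25) + f(73/12) + ...].
Sum = 72.5.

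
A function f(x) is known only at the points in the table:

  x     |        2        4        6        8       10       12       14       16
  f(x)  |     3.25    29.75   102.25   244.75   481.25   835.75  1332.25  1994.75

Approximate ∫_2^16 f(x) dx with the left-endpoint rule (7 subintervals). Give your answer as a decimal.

Δx = 2.
Sum = 2·[3.25 + 29.75 + 102.25 + 244.75 + 481.25 + 835.75 + 1332.25] = 6058.5.

6058.5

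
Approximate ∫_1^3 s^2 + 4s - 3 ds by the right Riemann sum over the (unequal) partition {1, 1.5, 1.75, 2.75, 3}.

24.453125

Subinterval widths: 0.5, 0.25, 1, 0.25.
Right endpoints: 1.5, 1.75, 2.75, 3.
f(1.5) = 5.25, f(1.75) = 7.0625, f(2.75) = 15.5625, f(3) = 18.
Sum = Σ Δs_i · f(s_i).
Sum = 24.453125.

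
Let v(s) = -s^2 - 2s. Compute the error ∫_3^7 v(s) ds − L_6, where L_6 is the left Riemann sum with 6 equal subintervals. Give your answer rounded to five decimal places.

-15.70370

Exact integral: ∫_3^7 v(s) ds ≈ -145.3333333.
L_6 ≈ -129.6296296.
Error ≈ -145.3333333 − (-129.6296296) ≈ -15.70370.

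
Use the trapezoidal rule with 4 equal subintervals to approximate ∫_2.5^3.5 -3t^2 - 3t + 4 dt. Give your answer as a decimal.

-32.28125

Δt = (3.5 − 2.5)/4 = 0.25.
f(2.5) = -22.25, f(2.75) = -26.9375, f(3) = -32, f(3.25) = -37.4375, f(3.5) = -43.25.
T_4 = (Δt/2)·[f(t_0) + 2f(t_1) + 2f(t_2) + 2f(t_3) + f(t_4)].
Sum = -32.28125.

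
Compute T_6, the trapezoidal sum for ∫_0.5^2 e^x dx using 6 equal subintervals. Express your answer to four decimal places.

Δx = (2 − 0.5)/6 = 0.25.
f(0.5) ≈ 1.6487, f(0.75) ≈ 2.1170, f(1) ≈ 2.7183, f(1.25) ≈ 3.4903, f(1.5) ≈ 4.4817, f(1.75) ≈ 5.7546, f(2) ≈ 7.3891.
T_6 = (Δx/2)·[f(x_0) + 2f(x_1) + ... + 2f(x_{5}) + f(x_6)].
Sum ≈ 5.7702.

5.7702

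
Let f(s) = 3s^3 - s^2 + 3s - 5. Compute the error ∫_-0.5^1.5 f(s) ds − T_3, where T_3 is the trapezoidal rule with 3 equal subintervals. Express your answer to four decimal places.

Exact integral: ∫_-0.5^1.5 f(s) ds ≈ -4.416667.
T_3 ≈ -3.898148.
Error ≈ -4.416667 − (-3.898148) ≈ -0.5185.

-0.5185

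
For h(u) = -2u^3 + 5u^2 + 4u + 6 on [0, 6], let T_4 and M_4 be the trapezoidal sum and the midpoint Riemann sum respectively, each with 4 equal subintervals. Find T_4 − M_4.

-43.875

T_4 = -209.25.
M_4 = -165.375.
T_4 − M_4 = -43.875.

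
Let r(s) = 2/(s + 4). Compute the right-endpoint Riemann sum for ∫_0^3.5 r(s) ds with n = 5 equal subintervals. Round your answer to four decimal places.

Δs = (3.5 − 0)/5 = 0.7.
Right endpoints: 0.7, 1.4, 2.1, 2.8, 3.5.
r(0.7) = 20/47, r(1.4) = 10/27, r(2.1) = 20/61, r(2.8) = 5/17, r(3.5) = 4/15.
Sum = Δs · [r(0.7) + r(1.4) + r(2.1) + r(2.8) + r(3.5)].
Sum ≈ 1.1792.

1.1792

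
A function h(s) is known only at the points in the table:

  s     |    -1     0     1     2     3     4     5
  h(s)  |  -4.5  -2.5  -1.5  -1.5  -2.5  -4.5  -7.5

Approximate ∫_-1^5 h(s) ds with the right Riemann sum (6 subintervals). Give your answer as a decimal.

-20

Δs = 1.
Sum = 1·[(-2.5) + (-1.5) + (-1.5) + (-2.5) + (-4.5) + (-7.5)] = -20.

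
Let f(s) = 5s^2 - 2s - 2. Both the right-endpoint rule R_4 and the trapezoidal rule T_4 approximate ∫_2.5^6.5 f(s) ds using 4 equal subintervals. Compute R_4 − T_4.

86

R_4 = 477.
T_4 = 391.
R_4 − T_4 = 86.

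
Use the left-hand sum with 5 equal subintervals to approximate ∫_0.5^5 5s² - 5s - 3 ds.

90.225

Δs = (5 − 0.5)/5 = 0.9.
Left endpoints: 0.5, 1.4, 2.3, 3.2, 4.1.
f(0.5) = -4.25, f(1.4) = -0.2, f(2.3) = 11.95, f(3.2) = 32.2, f(4.1) = 60.55.
Sum = Δs · [f(0.5) + f(1.4) + f(2.3) + f(3.2) + f(4.1)].
Sum = 90.225.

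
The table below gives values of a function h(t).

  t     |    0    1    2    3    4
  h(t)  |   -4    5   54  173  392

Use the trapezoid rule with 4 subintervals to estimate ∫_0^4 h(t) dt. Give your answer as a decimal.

426

Δt = 1.
T_4 = (1/2)·[(-4) + 2·5 + 2·54 + 2·173 + 392] = 426.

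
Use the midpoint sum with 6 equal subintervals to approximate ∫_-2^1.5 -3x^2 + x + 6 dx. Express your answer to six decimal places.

9.047743

Δx = (1.5 − (-2))/6 = 7/12.
Midpoints: -41/24, -1.125, -13/24, 1/24, 0.625, 29/24.
f(-41/24) = -857/192, f(-1.125) = 1.078125, f(-13/24) = 4.578125, f(1/24) = 1159/192, f(0.625) = 5.453125, f(29/24) = 2.828125.
Sum = Δx · [f(-41/24) + f(-1.125) + f(-13/24) + ...].
Sum ≈ 9.047743.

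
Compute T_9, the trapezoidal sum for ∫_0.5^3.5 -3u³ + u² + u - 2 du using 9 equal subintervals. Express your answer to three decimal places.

-99.194

Δu = (3.5 − 0.5)/9 = 1/3.
f(0.5) = -1.625, f(5/6) = -53/24, f(7/6) = -305/72, f(1.5) = -8.375, f(11/6) = -367/24, f(13/6) = -1847/72, f(2.5) = -40.125, f(17/6) = -59.375, f(19/6) = -6053/72, f(3.5) = -114.875.
T_9 = (Δu/2)·[f(u_0) + 2f(u_1) + ... + 2f(u_{8}) + f(u_9)].
Sum ≈ -99.194.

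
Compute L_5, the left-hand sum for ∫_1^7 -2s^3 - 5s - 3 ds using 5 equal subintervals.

Δs = (7 − 1)/5 = 1.2.
Left endpoints: 1, 2.2, 3.4, 4.6, 5.8.
f(1) = -10, f(2.2) = -35.296, f(3.4) = -98.608, f(4.6) = -220.672, f(5.8) = -422.224.
Sum = Δs · [f(1) + f(2.2) + f(3.4) + f(4.6) + f(5.8)].
Sum = -944.16.

-944.16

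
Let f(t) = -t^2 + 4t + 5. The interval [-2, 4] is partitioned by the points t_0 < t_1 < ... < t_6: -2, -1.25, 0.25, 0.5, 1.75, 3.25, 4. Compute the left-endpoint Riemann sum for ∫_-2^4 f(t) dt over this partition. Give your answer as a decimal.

Subinterval widths: 0.75, 1.5, 0.25, 1.25, 1.5, 0.75.
Left endpoints: -2, -1.25, 0.25, 0.5, 1.75, 3.25.
f(-2) = -7, f(-1.25) = -1.5625, f(0.25) = 5.9375, f(0.5) = 6.75, f(1.75) = 8.9375, f(3.25) = 7.4375.
Sum = Σ Δt_i · f(t_i).
Sum = 21.3125.

21.3125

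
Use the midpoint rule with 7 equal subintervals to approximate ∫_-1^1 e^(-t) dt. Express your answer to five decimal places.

2.34243

Δt = (1 − (-1))/7 = 2/7.
Midpoints: -6/7, -4/7, -2/7, 0, 2/7, 4/7, 6/7.
f(-6/7) ≈ 2.35642, f(-4/7) ≈ 1.77079, f(-2/7) ≈ 1.33071, f(0) ≈ 1.00000, f(2/7) ≈ 0.75148, f(4/7) ≈ 0.56472, f(6/7) ≈ 0.42437.
Sum = Δt · [f(-6/7) + f(-4/7) + f(-2/7) + ...].
Sum ≈ 2.34243.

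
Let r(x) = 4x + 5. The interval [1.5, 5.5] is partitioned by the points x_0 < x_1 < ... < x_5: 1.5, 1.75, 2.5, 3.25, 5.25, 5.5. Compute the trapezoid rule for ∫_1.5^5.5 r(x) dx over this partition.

76

Subinterval widths: 0.25, 0.75, 0.75, 2, 0.25.
r(1.5) = 11, r(1.75) = 12, r(2.5) = 15, r(3.25) = 18, r(5.25) = 26, r(5.5) = 27.
On each subinterval the trapezoid contributes (Δx_i/2)·[r(x_{i-1}) + r(x_i)].
Sum = 76.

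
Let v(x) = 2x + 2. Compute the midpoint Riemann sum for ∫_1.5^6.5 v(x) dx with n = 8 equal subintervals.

Δx = (6.5 − 1.5)/8 = 0.625.
Midpoints: 1.8125, 2.4375, 3.0625, 3.6875, 4.3125, 4.9375, 5.5625, 6.1875.
v(1.8125) = 5.625, v(2.4375) = 6.875, v(3.0625) = 8.125, v(3.6875) = 9.375, v(4.3125) = 10.625, v(4.9375) = 11.875, v(5.5625) = 13.125, v(6.1875) = 14.375.
Sum = Δx · [v(1.8125) + v(2.4375) + v(3.0625) + ...].
Sum = 50.

50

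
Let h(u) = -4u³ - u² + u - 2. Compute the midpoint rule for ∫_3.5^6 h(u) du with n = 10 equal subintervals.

Δu = (6 − 3.5)/10 = 0.25.
Midpoints: 3.625, 3.875, 4.125, 4.375, 4.625, 4.875, 5.125, 5.375, 5.625, 5.875.
h(3.625) = -202.0546875, h(3.875) = -245.8828125, h(4.125) = -295.6484375, h(4.375) = -351.7265625, h(4.625) = -414.4921875, h(4.875) = -484.3203125, h(5.125) = -561.5859375, h(5.375) = -646.6640625, h(5.625) = -739.9296875, h(5.875) = -841.7578125.
Sum = Δu · [h(3.625) + h(3.875) + h(4.125) + ...].
Sum = -1196.015625.

-1196.015625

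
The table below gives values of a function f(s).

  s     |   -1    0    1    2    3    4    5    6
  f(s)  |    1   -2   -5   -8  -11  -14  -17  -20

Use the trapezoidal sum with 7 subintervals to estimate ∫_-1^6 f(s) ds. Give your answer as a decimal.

Δs = 1.
T_7 = (1/2)·[1 + 2·(-2) + 2·(-5) + 2·(-8) + 2·(-11) + 2·(-14) + 2·(-17) + (-20)] = -66.5.

-66.5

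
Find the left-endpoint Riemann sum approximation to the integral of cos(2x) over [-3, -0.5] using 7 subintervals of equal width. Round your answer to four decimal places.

-0.4614

Δx = (-0.5 − (-3))/7 = 5/14.
Left endpoints: -3, -37/14, -16/7, -27/14, -11/7, -17/14, -6/7.
f(-3) ≈ 0.9602, f(-37/14) ≈ 0.5424, f(-16/7) ≈ -0.1405, f(-27/14) ≈ -0.7547, f(-11/7) ≈ -1.0000, f(-17/14) ≈ -0.7564, f(-6/7) ≈ -0.1430.
Sum = Δx · [f(-3) + f(-37/14) + f(-16/7) + ...].
Sum ≈ -0.4614.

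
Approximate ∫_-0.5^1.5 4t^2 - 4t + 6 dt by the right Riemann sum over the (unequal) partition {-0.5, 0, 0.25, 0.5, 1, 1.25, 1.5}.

Subinterval widths: 0.5, 0.25, 0.25, 0.5, 0.25, 0.25.
Right endpoints: 0, 0.25, 0.5, 1, 1.25, 1.5.
f(0) = 6, f(0.25) = 5.25, f(0.5) = 5, f(1) = 6, f(1.25) = 7.25, f(1.5) = 9.
Sum = Σ Δt_i · f(t_i).
Sum = 12.625.

12.625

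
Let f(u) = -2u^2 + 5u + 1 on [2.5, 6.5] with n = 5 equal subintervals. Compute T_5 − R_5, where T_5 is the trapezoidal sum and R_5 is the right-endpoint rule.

T_5 = -79.52.
R_5 = -100.32.
T_5 − R_5 = 20.8.

20.8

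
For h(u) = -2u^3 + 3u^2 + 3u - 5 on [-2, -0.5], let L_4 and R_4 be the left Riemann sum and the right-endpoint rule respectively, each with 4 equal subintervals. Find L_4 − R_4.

L_4 ≈ 7.306641.
R_4 ≈ -1.130859.
L_4 − R_4 = 8.4375.

8.4375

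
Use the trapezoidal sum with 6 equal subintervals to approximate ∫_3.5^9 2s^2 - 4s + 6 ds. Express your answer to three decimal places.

Δs = (9 − 3.5)/6 = 11/12.
f(3.5) = 16.5, f(53/12) = 1969/72, f(16/3) = 374/9, f(6.25) = 59.125, f(43/6) = 1441/18, f(97/12) = 7513/72, f(9) = 132.
T_6 = (Δs/2)·[f(s_0) + 2f(s_1) + ... + 2f(s_{5}) + f(s_6)].
Sum ≈ 354.457.

354.457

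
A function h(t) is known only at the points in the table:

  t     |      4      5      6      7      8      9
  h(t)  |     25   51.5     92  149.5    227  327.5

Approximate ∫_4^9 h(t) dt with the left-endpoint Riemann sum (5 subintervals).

545

Δt = 1.
Sum = 1·[25 + 51.5 + 92 + 149.5 + 227] = 545.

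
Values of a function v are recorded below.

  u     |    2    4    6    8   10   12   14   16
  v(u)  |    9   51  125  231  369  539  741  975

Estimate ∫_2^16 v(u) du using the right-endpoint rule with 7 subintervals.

6062

Δu = 2.
Sum = 2·[51 + 125 + 231 + 369 + 539 + 741 + 975] = 6062.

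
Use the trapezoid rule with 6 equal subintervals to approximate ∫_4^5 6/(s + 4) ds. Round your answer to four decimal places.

Δs = (5 − 4)/6 = 1/6.
f(4) = 0.75, f(25/6) = 36/49, f(13/3) = 0.72, f(4.5) = 12/17, f(14/3) = 9/13, f(29/6) = 36/53, f(5) = 2/3.
T_6 = (Δs/2)·[f(s_0) + 2f(s_1) + ... + 2f(s_{5}) + f(s_6)].
Sum ≈ 0.7067.

0.7067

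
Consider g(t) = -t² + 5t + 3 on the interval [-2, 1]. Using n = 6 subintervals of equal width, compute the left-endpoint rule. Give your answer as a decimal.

Δt = (1 − (-2))/6 = 0.5.
Left endpoints: -2, -1.5, -1, -0.5, 0, 0.5.
g(-2) = -11, g(-1.5) = -6.75, g(-1) = -3, g(-0.5) = 0.25, g(0) = 3, g(0.5) = 5.25.
Sum = Δt · [g(-2) + g(-1.5) + g(-1) + ...].
Sum = -6.125.

-6.125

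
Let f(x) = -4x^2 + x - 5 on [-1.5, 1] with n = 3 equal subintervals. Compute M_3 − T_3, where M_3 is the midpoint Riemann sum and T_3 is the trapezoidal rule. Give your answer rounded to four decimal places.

1.7361

M_3 ≈ -18.379630.
T_3 ≈ -20.115741.
M_3 − T_3 ≈ 1.7361.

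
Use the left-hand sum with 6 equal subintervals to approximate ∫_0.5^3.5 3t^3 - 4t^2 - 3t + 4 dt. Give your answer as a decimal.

Δt = (3.5 − 0.5)/6 = 0.5.
Left endpoints: 0.5, 1, 1.5, 2, 2.5, 3.
f(0.5) = 1.875, f(1) = 0, f(1.5) = 0.625, f(2) = 6, f(2.5) = 18.375, f(3) = 40.
Sum = Δt · [f(0.5) + f(1) + f(1.5) + ...].
Sum = 33.4375.

33.4375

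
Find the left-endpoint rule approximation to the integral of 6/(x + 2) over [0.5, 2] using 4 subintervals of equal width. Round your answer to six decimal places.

2.995606

Δx = (2 − 0.5)/4 = 0.375.
Left endpoints: 0.5, 0.875, 1.25, 1.625.
f(0.5) = 2.4, f(0.875) = 48/23, f(1.25) = 24/13, f(1.625) = 48/29.
Sum = Δx · [f(0.5) + f(0.875) + f(1.25) + f(1.625)].
Sum ≈ 2.995606.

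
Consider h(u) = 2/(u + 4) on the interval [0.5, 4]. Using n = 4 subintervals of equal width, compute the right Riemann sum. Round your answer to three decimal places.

Δu = (4 − 0.5)/4 = 0.875.
Right endpoints: 1.375, 2.25, 3.125, 4.
h(1.375) = 16/43, h(2.25) = 0.32, h(3.125) = 16/57, h(4) = 0.25.
Sum = Δu · [h(1.375) + h(2.25) + h(3.125) + h(4)].
Sum ≈ 1.070.

1.070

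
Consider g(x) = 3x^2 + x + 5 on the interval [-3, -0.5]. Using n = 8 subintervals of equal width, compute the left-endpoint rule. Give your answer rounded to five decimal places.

Δx = (-0.5 − (-3))/8 = 0.3125.
Left endpoints: -3, -2.6875, -2.375, -2.0625, -1.75, -1.4375, -1.125, -0.8125.
g(-3) = 29, g(-2.6875) = 23.98046875, g(-2.375) = 19.546875, g(-2.0625) = 15.69921875, g(-1.75) = 12.4375, g(-1.4375) = 9.76171875, g(-1.125) = 7.671875, g(-0.8125) = 6.16796875.
Sum = Δx · [g(-3) + g(-2.6875) + g(-2.375) + ...].
Sum ≈ 38.83301.

38.83301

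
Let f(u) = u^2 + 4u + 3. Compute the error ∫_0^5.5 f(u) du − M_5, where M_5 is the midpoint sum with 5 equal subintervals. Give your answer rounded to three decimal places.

0.555

Exact integral: ∫_0^5.5 f(u) du ≈ 132.45833.
M_5 = 131.90375.
Error ≈ 132.45833 − 131.90375 ≈ 0.555.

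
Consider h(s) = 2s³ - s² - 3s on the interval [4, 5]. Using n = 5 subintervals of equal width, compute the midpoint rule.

Δs = (5 − 4)/5 = 0.2.
Midpoints: 4.1, 4.3, 4.5, 4.7, 4.9.
h(4.1) = 108.732, h(4.3) = 127.624, h(4.5) = 148.5, h(4.7) = 171.456, h(4.9) = 196.588.
Sum = Δs · [h(4.1) + h(4.3) + h(4.5) + h(4.7) + h(4.9)].
Sum = 150.58.

150.58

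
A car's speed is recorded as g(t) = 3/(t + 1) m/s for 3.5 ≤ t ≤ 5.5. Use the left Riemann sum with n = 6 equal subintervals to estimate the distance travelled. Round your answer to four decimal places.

Δt = (5.5 − 3.5)/6 = 1/3.
Left endpoints: 3.5, 23/6, 25/6, 4.5, 29/6, 31/6.
g(3.5) = 2/3, g(23/6) = 18/29, g(25/6) = 18/31, g(4.5) = 6/11, g(29/6) = 18/35, g(31/6) = 18/37.
Sum = Δt · [g(3.5) + g(23/6) + g(25/6) + ...].
Sum ≈ 1.1381.

1.1381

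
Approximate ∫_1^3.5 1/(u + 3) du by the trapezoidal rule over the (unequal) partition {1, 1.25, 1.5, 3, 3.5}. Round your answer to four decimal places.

Subinterval widths: 0.25, 0.25, 1.5, 0.5.
f(1) = 0.25, f(1.25) = 4/17, f(1.5) = 2/9, f(3) = 1/6, f(3.5) = 2/13.
On each subinterval the trapezoid contributes (Δu_i/2)·[f(u_{i-1}) + f(u_i)].
Sum ≈ 0.4896.

0.4896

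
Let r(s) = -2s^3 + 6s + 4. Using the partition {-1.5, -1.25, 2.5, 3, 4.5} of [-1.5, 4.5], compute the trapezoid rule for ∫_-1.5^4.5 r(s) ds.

Subinterval widths: 0.25, 3.75, 0.5, 1.5.
r(-1.5) = 1.75, r(-1.25) = 0.40625, r(2.5) = -12.25, r(3) = -32, r(4.5) = -151.25.
On each subinterval the trapezoid contributes (Δs_i/2)·[r(s_{i-1}) + r(s_i)].
Sum = -170.4375.

-170.4375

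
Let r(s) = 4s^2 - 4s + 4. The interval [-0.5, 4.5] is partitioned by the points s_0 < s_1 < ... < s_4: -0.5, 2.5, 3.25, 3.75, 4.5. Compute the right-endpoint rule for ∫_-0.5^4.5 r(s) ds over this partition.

Subinterval widths: 3, 0.75, 0.5, 0.75.
Right endpoints: 2.5, 3.25, 3.75, 4.5.
r(2.5) = 19, r(3.25) = 33.25, r(3.75) = 45.25, r(4.5) = 67.
Sum = Σ Δs_i · r(s_i).
Sum = 154.8125.

154.8125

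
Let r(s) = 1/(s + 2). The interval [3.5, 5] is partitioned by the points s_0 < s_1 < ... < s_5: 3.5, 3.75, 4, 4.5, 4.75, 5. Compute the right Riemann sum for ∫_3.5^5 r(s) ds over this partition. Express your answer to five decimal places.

0.23482

Subinterval widths: 0.25, 0.25, 0.5, 0.25, 0.25.
Right endpoints: 3.75, 4, 4.5, 4.75, 5.
r(3.75) = 4/23, r(4) = 1/6, r(4.5) = 2/13, r(4.75) = 4/27, r(5) = 1/7.
Sum = Σ Δs_i · r(s_i).
Sum ≈ 0.23482.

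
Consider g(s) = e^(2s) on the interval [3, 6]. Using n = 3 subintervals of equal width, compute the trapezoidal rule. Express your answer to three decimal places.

Δs = (6 − 3)/3 = 1.
g(3) ≈ 403.429, g(4) ≈ 2980.958, g(5) ≈ 22026.466, g(6) ≈ 162754.791.
T_3 = (Δs/2)·[g(s_0) + 2g(s_1) + 2g(s_2) + g(s_3)].
Sum ≈ 106586.534.

106586.534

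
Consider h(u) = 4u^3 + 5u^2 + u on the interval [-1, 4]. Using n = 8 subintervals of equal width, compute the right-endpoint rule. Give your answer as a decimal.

484.5703125

Δu = (4 − (-1))/8 = 0.625.
Right endpoints: -0.375, 0.25, 0.875, 1.5, 2.125, 2.75, 3.375, 4.
h(-0.375) = 0.1171875, h(0.25) = 0.625, h(0.875) = 7.3828125, h(1.5) = 26.25, h(2.125) = 63.0859375, h(2.75) = 123.75, h(3.375) = 214.1015625, h(4) = 340.
Sum = Δu · [h(-0.375) + h(0.25) + h(0.875) + ...].
Sum = 484.5703125.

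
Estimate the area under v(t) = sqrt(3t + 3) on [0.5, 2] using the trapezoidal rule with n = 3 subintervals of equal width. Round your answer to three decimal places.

Δt = (2 − 0.5)/3 = 0.5.
v(0.5) ≈ 2.121, v(1) ≈ 2.449, v(1.5) ≈ 2.739, v(2) ≈ 3.000.
T_3 = (Δt/2)·[v(t_0) + 2v(t_1) + 2v(t_2) + v(t_3)].
Sum ≈ 3.874.

3.874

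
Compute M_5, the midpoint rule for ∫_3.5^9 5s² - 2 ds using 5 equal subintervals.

Δs = (9 − 3.5)/5 = 1.1.
Midpoints: 4.05, 5.15, 6.25, 7.35, 8.45.
f(4.05) = 80.0125, f(5.15) = 130.6125, f(6.25) = 193.3125, f(7.35) = 268.1125, f(8.45) = 355.0125.
Sum = Δs · [f(4.05) + f(5.15) + f(6.25) + f(7.35) + f(8.45)].
Sum = 1129.76875.

1129.76875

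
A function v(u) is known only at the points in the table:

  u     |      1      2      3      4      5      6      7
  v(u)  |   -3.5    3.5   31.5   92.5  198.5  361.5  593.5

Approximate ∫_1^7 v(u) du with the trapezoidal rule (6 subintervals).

Δu = 1.
T_6 = (1/2)·[(-3.5) + 2·3.5 + 2·31.5 + 2·92.5 + 2·198.5 + 2·361.5 + 593.5] = 982.5.

982.5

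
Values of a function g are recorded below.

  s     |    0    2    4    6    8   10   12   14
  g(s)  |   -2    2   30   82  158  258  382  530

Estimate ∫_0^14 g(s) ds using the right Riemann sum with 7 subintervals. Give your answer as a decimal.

2884

Δs = 2.
Sum = 2·[2 + 30 + 82 + 158 + 258 + 382 + 530] = 2884.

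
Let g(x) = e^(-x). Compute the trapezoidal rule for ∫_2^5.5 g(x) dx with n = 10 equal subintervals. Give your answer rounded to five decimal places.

0.13259

Δx = (5.5 − 2)/10 = 0.35.
g(2) ≈ 0.13534, g(2.35) ≈ 0.09537, g(2.7) ≈ 0.06721, g(3.05) ≈ 0.04736, g(3.4) ≈ 0.03337, g(3.75) ≈ 0.02352, g(4.1) ≈ 0.01657, g(4.45) ≈ 0.01168, g(4.8) ≈ 0.00823, g(5.15) ≈ 0.00580, g(5.5) ≈ 0.00409.
T_10 = (Δx/2)·[g(x_0) + 2g(x_1) + ... + 2g(x_{9}) + g(x_10)].
Sum ≈ 0.13259.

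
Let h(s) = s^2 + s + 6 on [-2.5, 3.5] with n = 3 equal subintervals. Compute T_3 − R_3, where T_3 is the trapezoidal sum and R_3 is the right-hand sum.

-12

T_3 = 62.5.
R_3 = 74.5.
T_3 − R_3 = -12.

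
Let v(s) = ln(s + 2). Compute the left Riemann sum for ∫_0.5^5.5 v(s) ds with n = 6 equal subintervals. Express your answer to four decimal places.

7.3479

Δs = (5.5 − 0.5)/6 = 5/6.
Left endpoints: 0.5, 4/3, 13/6, 3, 23/6, 14/3.
v(0.5) ≈ 0.9163, v(4/3) ≈ 1.2040, v(13/6) ≈ 1.4271, v(3) ≈ 1.6094, v(23/6) ≈ 1.7636, v(14/3) ≈ 1.8971.
Sum = Δs · [v(0.5) + v(4/3) + v(13/6) + ...].
Sum ≈ 7.3479.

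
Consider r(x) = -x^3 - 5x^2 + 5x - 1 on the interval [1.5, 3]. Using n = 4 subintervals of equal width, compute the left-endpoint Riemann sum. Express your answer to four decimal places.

-34.0459

Δx = (3 − 1.5)/4 = 0.375.
Left endpoints: 1.5, 1.875, 2.25, 2.625.
r(1.5) = -8.125, r(1.875) = -8087/512, r(2.25) = -26.453125, r(2.625) = -20693/512.
Sum = Δx · [r(1.5) + r(1.875) + r(2.25) + r(2.625)].
Sum ≈ -34.0459.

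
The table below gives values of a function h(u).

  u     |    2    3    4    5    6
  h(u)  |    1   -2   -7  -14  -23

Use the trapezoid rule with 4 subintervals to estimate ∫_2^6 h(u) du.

-34

Δu = 1.
T_4 = (1/2)·[1 + 2·(-2) + 2·(-7) + 2·(-14) + (-23)] = -34.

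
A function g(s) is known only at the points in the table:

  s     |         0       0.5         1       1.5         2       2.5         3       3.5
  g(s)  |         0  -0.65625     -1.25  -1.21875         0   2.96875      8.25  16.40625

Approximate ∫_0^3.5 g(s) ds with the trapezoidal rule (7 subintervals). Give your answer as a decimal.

8.1484375

Δs = 0.5.
T_7 = (0.5/2)·[0 + 2·(-0.65625) + 2·(-1.25) + 2·(-1.21875) + 2·0 + 2·2.96875 + 2·8.25 + 16.40625] = 8.1484375.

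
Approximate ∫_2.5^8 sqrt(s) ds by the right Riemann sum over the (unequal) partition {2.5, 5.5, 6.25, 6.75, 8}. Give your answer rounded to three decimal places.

13.745

Subinterval widths: 3, 0.75, 0.5, 1.25.
Right endpoints: 5.5, 6.25, 6.75, 8.
f(5.5) ≈ 2.345, f(6.25) ≈ 2.500, f(6.75) ≈ 2.598, f(8) ≈ 2.828.
Sum = Σ Δs_i · f(s_i).
Sum ≈ 13.745.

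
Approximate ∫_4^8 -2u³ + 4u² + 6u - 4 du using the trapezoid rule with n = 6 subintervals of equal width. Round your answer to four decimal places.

Δu = (8 − 4)/6 = 2/3.
f(4) = -44, f(14/3) = -2488/27, f(16/3) = -4364/27, f(6) = -256, f(20/3) = -10228/27, f(22/3) = -14408/27, f(8) = -724.
T_6 = (Δu/2)·[f(u_0) + 2f(u_1) + ... + 2f(u_{5}) + f(u_6)].
Sum ≈ -1204.1481.

-1204.1481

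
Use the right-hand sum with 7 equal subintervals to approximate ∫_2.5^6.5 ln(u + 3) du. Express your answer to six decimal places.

Δu = (6.5 − 2.5)/7 = 4/7.
Right endpoints: 43/14, 51/14, 59/14, 67/14, 75/14, 83/14, 6.5.
f(43/14) ≈ 1.803594, f(51/14) ≈ 1.893542, f(59/14) ≈ 1.976063, f(67/14) ≈ 2.052291, f(75/14) ≈ 2.123117, f(83/14) ≈ 2.189256, f(6.5) ≈ 2.251292.
Sum = Δu · [f(43/14) + f(51/14) + f(59/14) + ...].
Sum ≈ 8.165231.

8.165231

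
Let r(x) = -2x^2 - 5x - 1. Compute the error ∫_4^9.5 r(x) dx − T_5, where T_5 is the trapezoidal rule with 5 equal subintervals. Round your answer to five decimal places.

Exact integral: ∫_4^9.5 r(x) dx ≈ -720.0416667.
T_5 = -722.26.
Error ≈ -720.0416667 − (-722.26) ≈ 2.21833.

2.21833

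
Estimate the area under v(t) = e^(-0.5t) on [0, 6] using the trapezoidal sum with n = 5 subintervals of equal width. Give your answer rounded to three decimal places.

Δt = (6 − 0)/5 = 1.2.
v(0) ≈ 1.000, v(1.2) ≈ 0.549, v(2.4) ≈ 0.301, v(3.6) ≈ 0.165, v(4.8) ≈ 0.091, v(6) ≈ 0.050.
T_5 = (Δt/2)·[v(t_0) + 2v(t_1) + ... + 2v(t_{4}) + v(t_5)].
Sum ≈ 1.957.

1.957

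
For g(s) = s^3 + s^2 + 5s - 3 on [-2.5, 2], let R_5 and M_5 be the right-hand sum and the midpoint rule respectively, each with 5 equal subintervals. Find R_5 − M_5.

R_5 = 2.88.
M_5 = -17.0915625.
R_5 − M_5 = 19.9715625.

19.9715625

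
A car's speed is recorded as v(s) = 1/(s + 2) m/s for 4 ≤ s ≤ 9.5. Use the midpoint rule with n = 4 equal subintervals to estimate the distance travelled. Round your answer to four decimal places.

Δs = (9.5 − 4)/4 = 1.375.
Midpoints: 4.6875, 6.0625, 7.4375, 8.8125.
v(4.6875) = 16/107, v(6.0625) = 16/129, v(7.4375) = 16/151, v(8.8125) = 16/173.
Sum = Δs · [v(4.6875) + v(6.0625) + v(7.4375) + v(8.8125)].
Sum ≈ 0.6490.

0.6490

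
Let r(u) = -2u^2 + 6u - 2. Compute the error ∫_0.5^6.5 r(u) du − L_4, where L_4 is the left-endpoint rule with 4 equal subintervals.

-31.5

Exact integral: ∫_0.5^6.5 r(u) du = -69.
L_4 = -37.5.
Error = -69 − (-37.5) = -31.5.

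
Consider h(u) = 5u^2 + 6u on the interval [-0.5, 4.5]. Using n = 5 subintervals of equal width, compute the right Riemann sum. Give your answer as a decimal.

Δu = (4.5 − (-0.5))/5 = 1.
Right endpoints: 0.5, 1.5, 2.5, 3.5, 4.5.
h(0.5) = 4.25, h(1.5) = 20.25, h(2.5) = 46.25, h(3.5) = 82.25, h(4.5) = 128.25.
Sum = Δu · [h(0.5) + h(1.5) + h(2.5) + h(3.5) + h(4.5)].
Sum = 281.25.

281.25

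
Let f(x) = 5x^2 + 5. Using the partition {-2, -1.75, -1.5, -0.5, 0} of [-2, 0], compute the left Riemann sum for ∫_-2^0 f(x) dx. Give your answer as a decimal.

Subinterval widths: 0.25, 0.25, 1, 0.5.
Left endpoints: -2, -1.75, -1.5, -0.5.
f(-2) = 25, f(-1.75) = 20.3125, f(-1.5) = 16.25, f(-0.5) = 6.25.
Sum = Σ Δx_i · f(x_i).
Sum = 30.703125.

30.703125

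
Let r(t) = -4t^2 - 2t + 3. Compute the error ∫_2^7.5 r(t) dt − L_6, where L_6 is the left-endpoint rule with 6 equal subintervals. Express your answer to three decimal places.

Exact integral: ∫_2^7.5 r(t) dt ≈ -587.58333.
L_6 ≈ -489.83102.
Error ≈ -587.58333 − (-489.83102) ≈ -97.752.

-97.752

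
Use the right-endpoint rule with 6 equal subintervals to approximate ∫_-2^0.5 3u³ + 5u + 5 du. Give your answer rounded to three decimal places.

-1.634

Δu = (0.5 − (-2))/6 = 5/12.
Right endpoints: -19/12, -7/6, -0.75, -1/3, 1/12, 0.5.
f(-19/12) = -8539/576, f(-7/6) = -403/72, f(-0.75) = -0.015625, f(-1/3) = 29/9, f(1/12) = 3121/576, f(0.5) = 7.875.
Sum = Δu · [f(-19/12) + f(-7/6) + f(-0.75) + ...].
Sum ≈ -1.634.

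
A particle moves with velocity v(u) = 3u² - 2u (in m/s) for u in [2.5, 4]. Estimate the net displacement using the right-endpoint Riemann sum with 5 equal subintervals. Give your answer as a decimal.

Δu = (4 − 2.5)/5 = 0.3.
Right endpoints: 2.8, 3.1, 3.4, 3.7, 4.
v(2.8) = 17.92, v(3.1) = 22.63, v(3.4) = 27.88, v(3.7) = 33.67, v(4) = 40.
Sum = Δu · [v(2.8) + v(3.1) + v(3.4) + v(3.7) + v(4)].
Sum = 42.63.

42.63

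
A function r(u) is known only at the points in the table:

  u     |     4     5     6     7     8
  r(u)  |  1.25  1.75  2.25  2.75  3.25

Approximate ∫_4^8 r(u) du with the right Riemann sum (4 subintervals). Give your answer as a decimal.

Δu = 1.
Sum = 1·[1.75 + 2.25 + 2.75 + 3.25] = 10.

10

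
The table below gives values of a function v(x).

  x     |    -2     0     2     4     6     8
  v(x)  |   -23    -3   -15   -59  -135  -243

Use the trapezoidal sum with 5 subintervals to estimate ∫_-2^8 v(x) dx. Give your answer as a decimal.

Δx = 2.
T_5 = (2/2)·[(-23) + 2·(-3) + 2·(-15) + 2·(-59) + 2·(-135) + (-243)] = -690.

-690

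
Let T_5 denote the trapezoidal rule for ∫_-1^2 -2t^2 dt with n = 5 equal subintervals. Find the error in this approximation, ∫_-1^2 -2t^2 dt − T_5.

0.36

Exact integral: ∫_-1^2 f(t) dt = -6.
T_5 = -6.36.
Error = -6 − (-6.36) = 0.36.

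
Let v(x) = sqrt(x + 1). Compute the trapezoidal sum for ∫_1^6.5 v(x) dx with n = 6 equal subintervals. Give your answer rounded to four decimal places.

Δx = (6.5 − 1)/6 = 11/12.
v(1) ≈ 1.4142, v(23/12) ≈ 1.7078, v(17/6) ≈ 1.9579, v(3.75) ≈ 2.1794, v(14/3) ≈ 2.3805, v(67/12) ≈ 2.5658, v(6.5) ≈ 2.7386.
T_6 = (Δx/2)·[v(x_0) + 2v(x_1) + ... + 2v(x_{5}) + v(x_6)].
Sum ≈ 11.7955.

11.7955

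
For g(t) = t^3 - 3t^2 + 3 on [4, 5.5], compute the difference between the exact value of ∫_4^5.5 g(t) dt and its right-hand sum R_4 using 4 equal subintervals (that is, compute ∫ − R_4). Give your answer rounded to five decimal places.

Exact integral: ∫_4^5.5 g(t) dt = 66.890625.
R_4 ≈ 78.4658203.
Error ≈ 66.890625 − 78.4658203 ≈ -11.57520.

-11.57520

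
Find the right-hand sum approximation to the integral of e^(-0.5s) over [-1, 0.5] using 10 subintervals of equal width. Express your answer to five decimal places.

1.67541

Δs = (0.5 − (-1))/10 = 0.15.
Right endpoints: -0.85, -0.7, -0.55, -0.4, -0.25, -0.1, 0.05, 0.2, 0.35, 0.5.
f(-0.85) ≈ 1.52959, f(-0.7) ≈ 1.41907, f(-0.55) ≈ 1.31653, f(-0.4) ≈ 1.22140, f(-0.25) ≈ 1.13315, f(-0.1) ≈ 1.05127, f(0.05) ≈ 0.97531, f(0.2) ≈ 0.90484, f(0.35) ≈ 0.83946, f(0.5) ≈ 0.77880.
Sum = Δs · [f(-0.85) + f(-0.7) + f(-0.55) + ...].
Sum ≈ 1.67541.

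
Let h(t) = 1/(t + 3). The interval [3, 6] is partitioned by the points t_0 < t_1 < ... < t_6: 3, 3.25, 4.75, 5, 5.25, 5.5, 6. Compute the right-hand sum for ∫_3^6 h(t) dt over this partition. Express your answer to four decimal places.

Subinterval widths: 0.25, 1.5, 0.25, 0.25, 0.25, 0.5.
Right endpoints: 3.25, 4.75, 5, 5.25, 5.5, 6.
h(3.25) = 0.16, h(4.75) = 4/31, h(5) = 0.125, h(5.25) = 4/33, h(5.5) = 2/17, h(6) = 1/9.
Sum = Σ Δt_i · h(t_i).
Sum ≈ 0.3801.

0.3801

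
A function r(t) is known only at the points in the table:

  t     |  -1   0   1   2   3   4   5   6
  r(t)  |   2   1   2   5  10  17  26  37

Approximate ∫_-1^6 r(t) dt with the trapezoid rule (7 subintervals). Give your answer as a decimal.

80.5

Δt = 1.
T_7 = (1/2)·[2 + 2·1 + 2·2 + 2·5 + 2·10 + 2·17 + 2·26 + 37] = 80.5.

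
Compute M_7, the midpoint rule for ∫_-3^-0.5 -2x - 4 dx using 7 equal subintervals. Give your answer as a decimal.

Δx = (-0.5 − (-3))/7 = 5/14.
Midpoints: -79/28, -69/28, -59/28, -1.75, -39/28, -29/28, -19/28.
f(-79/28) = 23/14, f(-69/28) = 13/14, f(-59/28) = 3/14, f(-1.75) = -0.5, f(-39/28) = -17/14, f(-29/28) = -27/14, f(-19/28) = -37/14.
Sum = Δx · [f(-79/28) + f(-69/28) + f(-59/28) + ...].
Sum = -1.25.

-1.25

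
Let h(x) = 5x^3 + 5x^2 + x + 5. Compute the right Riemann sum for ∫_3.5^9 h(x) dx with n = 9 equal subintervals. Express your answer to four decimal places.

10407.8560

Δx = (9 − 3.5)/9 = 11/18.
Right endpoints: 37/9, 85/18, 16/3, 107/18, 59/9, 43/6, 70/9, 151/18, 9.
h(37/9) = 321512/729, h(85/18) = 3777575/5832, h(16/3) = 24599/27, h(107/18) = 7219453/5832, h(59/9) = 1191964/729, h(43/6) = 455633/216, h(70/9) = 1944815/729, h(151/18) = 19344929/5832, h(9) = 4064.
Sum = Δx · [h(37/9) + h(85/18) + h(16/3) + ...].
Sum ≈ 10407.8560.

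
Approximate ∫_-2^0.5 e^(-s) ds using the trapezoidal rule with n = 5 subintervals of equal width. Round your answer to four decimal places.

6.9232

Δs = (0.5 − (-2))/5 = 0.5.
f(-2) ≈ 7.3891, f(-1.5) ≈ 4.4817, f(-1) ≈ 2.7183, f(-0.5) ≈ 1.6487, f(0) ≈ 1.0000, f(0.5) ≈ 0.6065.
T_5 = (Δs/2)·[f(s_0) + 2f(s_1) + ... + 2f(s_{4}) + f(s_5)].
Sum ≈ 6.9232.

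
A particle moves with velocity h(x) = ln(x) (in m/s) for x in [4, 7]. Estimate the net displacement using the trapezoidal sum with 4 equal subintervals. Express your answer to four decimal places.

5.0712

Δx = (7 − 4)/4 = 0.75.
h(4) ≈ 1.3863, h(4.75) ≈ 1.5581, h(5.5) ≈ 1.7047, h(6.25) ≈ 1.8326, h(7) ≈ 1.9459.
T_4 = (Δx/2)·[h(x_0) + 2h(x_1) + 2h(x_2) + 2h(x_3) + h(x_4)].
Sum ≈ 5.0712.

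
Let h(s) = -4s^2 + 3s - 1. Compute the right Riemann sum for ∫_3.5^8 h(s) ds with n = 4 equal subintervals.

-665.015625

Δs = (8 − 3.5)/4 = 1.125.
Right endpoints: 4.625, 5.75, 6.875, 8.
h(4.625) = -72.6875, h(5.75) = -116, h(6.875) = -169.4375, h(8) = -233.
Sum = Δs · [h(4.625) + h(5.75) + h(6.875) + h(8)].
Sum = -665.015625.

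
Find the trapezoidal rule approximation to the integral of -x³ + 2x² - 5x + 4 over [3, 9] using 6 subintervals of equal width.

-1324

Δx = (9 − 3)/6 = 1.
f(3) = -20, f(4) = -48, f(5) = -96, f(6) = -170, f(7) = -276, f(8) = -420, f(9) = -608.
T_6 = (Δx/2)·[f(x_0) + 2f(x_1) + ... + 2f(x_{5}) + f(x_6)].
Sum = -1324.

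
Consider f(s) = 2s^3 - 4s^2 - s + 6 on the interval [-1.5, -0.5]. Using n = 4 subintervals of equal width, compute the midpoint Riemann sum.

0.21875

Δs = (-0.5 − (-1.5))/4 = 0.25.
Midpoints: -1.375, -1.125, -0.875, -0.625.
f(-1.375) = -5.38671875, f(-1.125) = -0.78515625, f(-0.875) = 2.47265625, f(-0.625) = 4.57421875.
Sum = Δs · [f(-1.375) + f(-1.125) + f(-0.875) + f(-0.625)].
Sum = 0.21875.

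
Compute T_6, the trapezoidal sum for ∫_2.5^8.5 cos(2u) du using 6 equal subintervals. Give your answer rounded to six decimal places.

-0.000794

Δu = (8.5 − 2.5)/6 = 1.
f(2.5) ≈ 0.283662, f(3.5) ≈ 0.753902, f(4.5) ≈ -0.911130, f(5.5) ≈ 0.004426, f(6.5) ≈ 0.907447, f(7.5) ≈ -0.759688, f(8.5) ≈ -0.275163.
T_6 = (Δu/2)·[f(u_0) + 2f(u_1) + ... + 2f(u_{5}) + f(u_6)].
Sum ≈ -0.000794.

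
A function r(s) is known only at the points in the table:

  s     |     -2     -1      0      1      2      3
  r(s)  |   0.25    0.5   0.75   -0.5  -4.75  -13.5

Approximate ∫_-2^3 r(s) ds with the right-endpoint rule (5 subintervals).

Δs = 1.
Sum = 1·[0.5 + 0.75 + (-0.5) + (-4.75) + (-13.5)] = -17.5.

-17.5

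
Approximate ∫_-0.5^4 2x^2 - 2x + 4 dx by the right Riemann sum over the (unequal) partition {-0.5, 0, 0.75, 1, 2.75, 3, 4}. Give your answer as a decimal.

61.5625

Subinterval widths: 0.5, 0.75, 0.25, 1.75, 0.25, 1.
Right endpoints: 0, 0.75, 1, 2.75, 3, 4.
f(0) = 4, f(0.75) = 3.625, f(1) = 4, f(2.75) = 13.625, f(3) = 16, f(4) = 28.
Sum = Σ Δx_i · f(x_i).
Sum = 61.5625.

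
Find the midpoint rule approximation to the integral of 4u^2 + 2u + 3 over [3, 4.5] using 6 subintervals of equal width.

Δu = (4.5 − 3)/6 = 0.25.
Midpoints: 3.125, 3.375, 3.625, 3.875, 4.125, 4.375.
f(3.125) = 48.3125, f(3.375) = 55.3125, f(3.625) = 62.8125, f(3.875) = 70.8125, f(4.125) = 79.3125, f(4.375) = 88.3125.
Sum = Δu · [f(3.125) + f(3.375) + f(3.625) + ...].
Sum = 101.21875.

101.21875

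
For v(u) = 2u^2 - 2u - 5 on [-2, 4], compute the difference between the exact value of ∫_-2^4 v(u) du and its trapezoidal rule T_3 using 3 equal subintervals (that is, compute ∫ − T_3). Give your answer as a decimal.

-8

Exact integral: ∫_-2^4 v(u) du = 6.
T_3 = 14.
Error = 6 − 14 = -8.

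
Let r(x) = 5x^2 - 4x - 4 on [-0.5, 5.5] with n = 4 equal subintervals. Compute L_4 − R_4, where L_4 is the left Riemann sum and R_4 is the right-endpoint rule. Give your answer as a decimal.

-189

L_4 = 110.25.
R_4 = 299.25.
L_4 − R_4 = -189.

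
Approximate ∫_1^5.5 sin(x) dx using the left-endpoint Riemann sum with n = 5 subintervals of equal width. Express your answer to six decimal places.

Δx = (5.5 − 1)/5 = 0.9.
Left endpoints: 1, 1.9, 2.8, 3.7, 4.6.
f(1) ≈ 0.841471, f(1.9) ≈ 0.946300, f(2.8) ≈ 0.334988, f(3.7) ≈ -0.529836, f(4.6) ≈ -0.993691.
Sum = Δx · [f(1) + f(1.9) + f(2.8) + f(3.7) + f(4.6)].
Sum ≈ 0.539309.

0.539309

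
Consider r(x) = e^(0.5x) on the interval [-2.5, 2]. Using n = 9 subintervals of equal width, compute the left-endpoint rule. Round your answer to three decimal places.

Δx = (2 − (-2.5))/9 = 0.5.
Left endpoints: -2.5, -2, -1.5, -1, -0.5, 0, 0.5, 1, 1.5.
r(-2.5) ≈ 0.287, r(-2) ≈ 0.368, r(-1.5) ≈ 0.472, r(-1) ≈ 0.607, r(-0.5) ≈ 0.779, r(0) ≈ 1.000, r(0.5) ≈ 1.284, r(1) ≈ 1.649, r(1.5) ≈ 2.117.
Sum = Δx · [r(-2.5) + r(-2) + r(-1.5) + ...].
Sum ≈ 4.281.

4.281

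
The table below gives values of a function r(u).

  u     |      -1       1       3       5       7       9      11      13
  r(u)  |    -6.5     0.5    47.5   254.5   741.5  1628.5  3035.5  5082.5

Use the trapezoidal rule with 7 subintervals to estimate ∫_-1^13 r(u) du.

Δu = 2.
T_7 = (2/2)·[(-6.5) + 2·0.5 + 2·47.5 + 2·254.5 + 2·741.5 + 2·1628.5 + 2·3035.5 + 5082.5] = 16492.

16492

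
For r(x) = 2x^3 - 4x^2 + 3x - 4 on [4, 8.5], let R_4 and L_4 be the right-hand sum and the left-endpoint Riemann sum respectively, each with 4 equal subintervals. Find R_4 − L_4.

999.84375

R_4 ≈ 2346.6269531.
L_4 ≈ 1346.7832031.
R_4 − L_4 = 999.84375.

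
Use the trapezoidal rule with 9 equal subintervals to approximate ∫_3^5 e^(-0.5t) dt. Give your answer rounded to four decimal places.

0.2824

Δt = (5 − 3)/9 = 2/9.
f(3) ≈ 0.2231, f(29/9) ≈ 0.1997, f(31/9) ≈ 0.1787, f(11/3) ≈ 0.1599, f(35/9) ≈ 0.1431, f(37/9) ≈ 0.1280, f(13/3) ≈ 0.1146, f(41/9) ≈ 0.1025, f(43/9) ≈ 0.0917, f(5) ≈ 0.0821.
T_9 = (Δt/2)·[f(t_0) + 2f(t_1) + ... + 2f(t_{8}) + f(t_9)].
Sum ≈ 0.2824.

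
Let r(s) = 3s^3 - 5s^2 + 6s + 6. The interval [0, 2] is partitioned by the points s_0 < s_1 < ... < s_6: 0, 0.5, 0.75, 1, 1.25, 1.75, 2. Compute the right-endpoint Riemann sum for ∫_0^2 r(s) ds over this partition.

25.8203125

Subinterval widths: 0.5, 0.25, 0.25, 0.25, 0.5, 0.25.
Right endpoints: 0.5, 0.75, 1, 1.25, 1.75, 2.
r(0.5) = 8.125, r(0.75) = 8.953125, r(1) = 10, r(1.25) = 11.546875, r(1.75) = 17.265625, r(2) = 22.
Sum = Σ Δs_i · r(s_i).
Sum = 25.8203125.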